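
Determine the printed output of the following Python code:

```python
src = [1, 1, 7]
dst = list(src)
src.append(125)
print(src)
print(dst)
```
[1, 1, 7, 125]
[1, 1, 7]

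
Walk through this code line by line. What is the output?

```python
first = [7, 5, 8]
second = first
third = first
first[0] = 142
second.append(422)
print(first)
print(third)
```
[142, 5, 8, 422]
[142, 5, 8, 422]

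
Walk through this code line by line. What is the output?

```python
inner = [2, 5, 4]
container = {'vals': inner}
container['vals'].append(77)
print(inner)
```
[2, 5, 4, 77]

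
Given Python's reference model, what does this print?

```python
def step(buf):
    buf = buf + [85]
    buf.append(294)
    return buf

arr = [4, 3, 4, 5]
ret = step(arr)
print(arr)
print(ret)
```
[4, 3, 4, 5]
[4, 3, 4, 5, 85, 294]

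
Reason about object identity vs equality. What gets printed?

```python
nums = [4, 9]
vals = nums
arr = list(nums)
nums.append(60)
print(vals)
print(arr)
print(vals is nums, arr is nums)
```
[4, 9, 60]
[4, 9]
True False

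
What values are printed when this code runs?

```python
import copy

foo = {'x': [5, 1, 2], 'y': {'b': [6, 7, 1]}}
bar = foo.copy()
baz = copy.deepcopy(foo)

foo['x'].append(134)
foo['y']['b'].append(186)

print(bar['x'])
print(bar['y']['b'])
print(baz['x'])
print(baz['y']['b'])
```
[5, 1, 2, 134]
[6, 7, 1, 186]
[5, 1, 2]
[6, 7, 1]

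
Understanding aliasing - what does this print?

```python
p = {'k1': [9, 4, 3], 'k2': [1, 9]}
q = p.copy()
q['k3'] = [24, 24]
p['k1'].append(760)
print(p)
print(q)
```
{'k1': [9, 4, 3, 760], 'k2': [1, 9]}
{'k1': [9, 4, 3, 760], 'k2': [1, 9], 'k3': [24, 24]}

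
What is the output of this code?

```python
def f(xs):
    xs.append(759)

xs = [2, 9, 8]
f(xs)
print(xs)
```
[2, 9, 8, 759]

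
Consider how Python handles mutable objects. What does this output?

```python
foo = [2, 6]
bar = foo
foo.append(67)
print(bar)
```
[2, 6, 67]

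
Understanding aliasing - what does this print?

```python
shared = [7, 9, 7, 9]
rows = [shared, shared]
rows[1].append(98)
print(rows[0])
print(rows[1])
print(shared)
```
[7, 9, 7, 9, 98]
[7, 9, 7, 9, 98]
[7, 9, 7, 9, 98]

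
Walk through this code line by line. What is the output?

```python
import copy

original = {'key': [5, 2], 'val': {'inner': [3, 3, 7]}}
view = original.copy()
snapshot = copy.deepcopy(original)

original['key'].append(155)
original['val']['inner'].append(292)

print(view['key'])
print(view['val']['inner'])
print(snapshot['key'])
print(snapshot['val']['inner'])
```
[5, 2, 155]
[3, 3, 7, 292]
[5, 2]
[3, 3, 7]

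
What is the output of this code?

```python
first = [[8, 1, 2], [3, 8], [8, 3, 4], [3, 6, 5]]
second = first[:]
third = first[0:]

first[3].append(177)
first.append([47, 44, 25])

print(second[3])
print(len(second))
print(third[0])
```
[3, 6, 5, 177]
4
[8, 1, 2]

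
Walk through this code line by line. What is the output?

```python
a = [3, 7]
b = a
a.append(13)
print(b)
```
[3, 7, 13]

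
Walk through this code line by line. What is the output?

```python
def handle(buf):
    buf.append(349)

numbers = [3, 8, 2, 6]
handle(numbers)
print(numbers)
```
[3, 8, 2, 6, 349]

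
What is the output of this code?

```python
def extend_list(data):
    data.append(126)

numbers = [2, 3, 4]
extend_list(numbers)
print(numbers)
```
[2, 3, 4, 126]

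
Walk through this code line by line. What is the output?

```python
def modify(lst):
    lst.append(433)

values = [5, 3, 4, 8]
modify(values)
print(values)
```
[5, 3, 4, 8, 433]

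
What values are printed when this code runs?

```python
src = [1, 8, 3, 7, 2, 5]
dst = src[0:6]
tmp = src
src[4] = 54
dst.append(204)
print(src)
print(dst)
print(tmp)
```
[1, 8, 3, 7, 54, 5]
[1, 8, 3, 7, 2, 5, 204]
[1, 8, 3, 7, 54, 5]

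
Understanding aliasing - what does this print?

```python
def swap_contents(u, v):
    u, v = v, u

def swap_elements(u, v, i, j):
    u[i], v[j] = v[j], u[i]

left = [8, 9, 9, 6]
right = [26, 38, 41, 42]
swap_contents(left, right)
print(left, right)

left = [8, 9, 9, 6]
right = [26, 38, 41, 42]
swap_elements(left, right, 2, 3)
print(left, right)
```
[8, 9, 9, 6] [26, 38, 41, 42]
[8, 9, 42, 6] [26, 38, 41, 9]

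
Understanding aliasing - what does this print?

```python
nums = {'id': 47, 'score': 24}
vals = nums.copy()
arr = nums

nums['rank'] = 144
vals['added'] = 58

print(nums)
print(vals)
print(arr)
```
{'id': 47, 'score': 24, 'rank': 144}
{'id': 47, 'score': 24, 'added': 58}
{'id': 47, 'score': 24, 'rank': 144}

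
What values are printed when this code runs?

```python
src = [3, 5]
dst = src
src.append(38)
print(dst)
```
[3, 5, 38]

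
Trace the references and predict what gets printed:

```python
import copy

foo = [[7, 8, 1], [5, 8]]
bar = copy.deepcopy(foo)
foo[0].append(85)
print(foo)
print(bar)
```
[[7, 8, 1, 85], [5, 8]]
[[7, 8, 1], [5, 8]]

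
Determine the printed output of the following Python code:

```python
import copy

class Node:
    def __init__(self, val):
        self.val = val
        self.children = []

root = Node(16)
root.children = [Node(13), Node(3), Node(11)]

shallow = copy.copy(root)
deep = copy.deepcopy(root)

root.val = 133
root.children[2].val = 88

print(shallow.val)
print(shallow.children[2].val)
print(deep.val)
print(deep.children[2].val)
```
16
88
16
11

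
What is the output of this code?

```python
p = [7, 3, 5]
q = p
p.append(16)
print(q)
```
[7, 3, 5, 16]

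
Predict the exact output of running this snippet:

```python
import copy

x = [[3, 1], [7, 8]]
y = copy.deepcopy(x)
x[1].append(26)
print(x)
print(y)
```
[[3, 1], [7, 8, 26]]
[[3, 1], [7, 8]]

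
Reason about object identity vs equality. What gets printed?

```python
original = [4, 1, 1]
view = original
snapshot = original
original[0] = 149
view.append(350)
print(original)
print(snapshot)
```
[149, 1, 1, 350]
[149, 1, 1, 350]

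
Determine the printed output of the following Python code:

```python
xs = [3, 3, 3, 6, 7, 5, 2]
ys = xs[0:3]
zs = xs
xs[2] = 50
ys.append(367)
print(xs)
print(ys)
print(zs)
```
[3, 3, 50, 6, 7, 5, 2]
[3, 3, 3, 367]
[3, 3, 50, 6, 7, 5, 2]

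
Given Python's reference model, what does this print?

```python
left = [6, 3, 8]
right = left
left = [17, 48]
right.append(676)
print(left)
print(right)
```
[17, 48]
[6, 3, 8, 676]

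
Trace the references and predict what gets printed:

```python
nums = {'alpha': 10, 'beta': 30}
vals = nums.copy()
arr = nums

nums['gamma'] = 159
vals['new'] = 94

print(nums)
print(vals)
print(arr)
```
{'alpha': 10, 'beta': 30, 'gamma': 159}
{'alpha': 10, 'beta': 30, 'new': 94}
{'alpha': 10, 'beta': 30, 'gamma': 159}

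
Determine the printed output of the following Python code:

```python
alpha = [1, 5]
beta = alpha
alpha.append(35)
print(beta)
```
[1, 5, 35]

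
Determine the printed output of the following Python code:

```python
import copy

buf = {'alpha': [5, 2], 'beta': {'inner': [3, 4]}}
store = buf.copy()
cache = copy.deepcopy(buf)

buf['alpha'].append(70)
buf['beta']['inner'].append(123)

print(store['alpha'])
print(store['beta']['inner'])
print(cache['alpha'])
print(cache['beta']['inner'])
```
[5, 2, 70]
[3, 4, 123]
[5, 2]
[3, 4]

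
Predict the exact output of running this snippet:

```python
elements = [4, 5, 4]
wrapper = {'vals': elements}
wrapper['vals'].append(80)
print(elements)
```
[4, 5, 4, 80]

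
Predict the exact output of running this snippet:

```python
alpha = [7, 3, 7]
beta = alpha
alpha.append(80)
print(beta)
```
[7, 3, 7, 80]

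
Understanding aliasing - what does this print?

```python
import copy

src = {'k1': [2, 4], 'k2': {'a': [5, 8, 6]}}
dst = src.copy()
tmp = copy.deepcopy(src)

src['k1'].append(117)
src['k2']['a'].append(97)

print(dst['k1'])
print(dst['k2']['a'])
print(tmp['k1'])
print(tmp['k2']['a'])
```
[2, 4, 117]
[5, 8, 6, 97]
[2, 4]
[5, 8, 6]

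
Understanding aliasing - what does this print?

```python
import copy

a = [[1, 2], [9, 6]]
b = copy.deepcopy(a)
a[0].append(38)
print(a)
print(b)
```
[[1, 2, 38], [9, 6]]
[[1, 2], [9, 6]]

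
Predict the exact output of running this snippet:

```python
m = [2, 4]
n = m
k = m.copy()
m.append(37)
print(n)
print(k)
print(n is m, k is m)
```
[2, 4, 37]
[2, 4]
True False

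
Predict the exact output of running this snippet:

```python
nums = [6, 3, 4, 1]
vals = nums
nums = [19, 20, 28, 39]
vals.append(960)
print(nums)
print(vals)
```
[19, 20, 28, 39]
[6, 3, 4, 1, 960]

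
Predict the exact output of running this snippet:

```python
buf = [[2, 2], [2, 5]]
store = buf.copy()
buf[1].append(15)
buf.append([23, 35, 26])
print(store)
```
[[2, 2], [2, 5, 15]]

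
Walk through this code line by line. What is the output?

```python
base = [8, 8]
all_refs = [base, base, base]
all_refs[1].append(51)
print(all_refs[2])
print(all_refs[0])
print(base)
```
[8, 8, 51]
[8, 8, 51]
[8, 8, 51]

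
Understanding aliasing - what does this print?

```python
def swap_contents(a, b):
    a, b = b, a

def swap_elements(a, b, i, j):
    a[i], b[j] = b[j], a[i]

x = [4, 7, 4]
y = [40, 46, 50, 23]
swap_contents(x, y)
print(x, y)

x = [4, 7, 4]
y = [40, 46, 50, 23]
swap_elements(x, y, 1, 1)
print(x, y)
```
[4, 7, 4] [40, 46, 50, 23]
[4, 46, 4] [40, 7, 50, 23]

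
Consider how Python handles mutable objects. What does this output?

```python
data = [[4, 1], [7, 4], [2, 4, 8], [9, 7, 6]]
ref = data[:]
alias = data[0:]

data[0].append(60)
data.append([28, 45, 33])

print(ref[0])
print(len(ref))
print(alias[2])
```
[4, 1, 60]
4
[2, 4, 8]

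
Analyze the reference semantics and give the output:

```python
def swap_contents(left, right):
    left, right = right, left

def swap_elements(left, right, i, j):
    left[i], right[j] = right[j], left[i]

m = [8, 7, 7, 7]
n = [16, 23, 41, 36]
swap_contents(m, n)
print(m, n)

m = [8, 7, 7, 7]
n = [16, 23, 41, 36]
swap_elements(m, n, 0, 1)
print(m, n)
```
[8, 7, 7, 7] [16, 23, 41, 36]
[23, 7, 7, 7] [16, 8, 41, 36]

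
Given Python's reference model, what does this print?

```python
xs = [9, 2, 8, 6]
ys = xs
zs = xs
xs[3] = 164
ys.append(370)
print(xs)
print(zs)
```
[9, 2, 8, 164, 370]
[9, 2, 8, 164, 370]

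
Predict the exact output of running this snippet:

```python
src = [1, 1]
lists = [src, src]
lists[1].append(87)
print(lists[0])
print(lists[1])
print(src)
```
[1, 1, 87]
[1, 1, 87]
[1, 1, 87]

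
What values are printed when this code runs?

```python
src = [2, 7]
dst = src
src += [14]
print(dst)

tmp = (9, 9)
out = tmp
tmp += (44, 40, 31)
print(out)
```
[2, 7, 14]
(9, 9)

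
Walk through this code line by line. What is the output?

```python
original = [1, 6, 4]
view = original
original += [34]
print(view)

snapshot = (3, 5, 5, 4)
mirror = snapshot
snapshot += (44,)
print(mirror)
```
[1, 6, 4, 34]
(3, 5, 5, 4)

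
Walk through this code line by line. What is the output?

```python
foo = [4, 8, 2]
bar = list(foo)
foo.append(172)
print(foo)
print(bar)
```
[4, 8, 2, 172]
[4, 8, 2]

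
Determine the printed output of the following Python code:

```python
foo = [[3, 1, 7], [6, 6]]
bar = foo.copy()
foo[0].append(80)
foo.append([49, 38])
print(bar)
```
[[3, 1, 7, 80], [6, 6]]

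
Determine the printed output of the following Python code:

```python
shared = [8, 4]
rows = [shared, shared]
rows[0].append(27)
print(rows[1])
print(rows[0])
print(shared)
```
[8, 4, 27]
[8, 4, 27]
[8, 4, 27]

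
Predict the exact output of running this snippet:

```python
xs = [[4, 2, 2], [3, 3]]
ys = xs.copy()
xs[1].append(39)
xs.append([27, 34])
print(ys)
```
[[4, 2, 2], [3, 3, 39]]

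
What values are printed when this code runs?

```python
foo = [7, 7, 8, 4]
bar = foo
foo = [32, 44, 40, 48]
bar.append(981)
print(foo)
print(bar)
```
[32, 44, 40, 48]
[7, 7, 8, 4, 981]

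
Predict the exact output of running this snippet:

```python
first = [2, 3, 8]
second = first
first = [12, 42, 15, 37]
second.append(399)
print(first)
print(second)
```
[12, 42, 15, 37]
[2, 3, 8, 399]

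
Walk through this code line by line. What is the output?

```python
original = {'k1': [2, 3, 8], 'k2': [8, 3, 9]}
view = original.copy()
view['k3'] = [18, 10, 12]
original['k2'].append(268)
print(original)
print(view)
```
{'k1': [2, 3, 8], 'k2': [8, 3, 9, 268]}
{'k1': [2, 3, 8], 'k2': [8, 3, 9, 268], 'k3': [18, 10, 12]}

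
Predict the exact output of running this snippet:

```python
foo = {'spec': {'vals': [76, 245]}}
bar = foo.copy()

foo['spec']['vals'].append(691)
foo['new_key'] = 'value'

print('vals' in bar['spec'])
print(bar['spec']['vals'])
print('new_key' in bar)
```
True
[76, 245, 691]
False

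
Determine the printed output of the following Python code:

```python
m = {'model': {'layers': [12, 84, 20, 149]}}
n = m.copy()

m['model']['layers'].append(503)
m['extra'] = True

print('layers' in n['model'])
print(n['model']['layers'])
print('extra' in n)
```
True
[12, 84, 20, 149, 503]
False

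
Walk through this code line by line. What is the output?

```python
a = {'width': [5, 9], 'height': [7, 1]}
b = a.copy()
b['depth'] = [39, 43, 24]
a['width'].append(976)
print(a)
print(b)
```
{'width': [5, 9, 976], 'height': [7, 1]}
{'width': [5, 9, 976], 'height': [7, 1], 'depth': [39, 43, 24]}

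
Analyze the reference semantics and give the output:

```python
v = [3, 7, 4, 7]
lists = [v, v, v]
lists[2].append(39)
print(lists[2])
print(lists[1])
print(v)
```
[3, 7, 4, 7, 39]
[3, 7, 4, 7, 39]
[3, 7, 4, 7, 39]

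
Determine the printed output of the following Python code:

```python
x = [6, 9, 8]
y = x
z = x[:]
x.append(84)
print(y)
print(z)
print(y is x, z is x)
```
[6, 9, 8, 84]
[6, 9, 8]
True False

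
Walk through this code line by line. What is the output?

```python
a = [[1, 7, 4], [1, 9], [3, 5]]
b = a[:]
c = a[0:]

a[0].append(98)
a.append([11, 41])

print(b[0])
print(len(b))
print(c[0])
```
[1, 7, 4, 98]
3
[1, 7, 4, 98]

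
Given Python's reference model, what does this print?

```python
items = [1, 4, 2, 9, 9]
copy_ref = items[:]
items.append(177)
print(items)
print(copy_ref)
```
[1, 4, 2, 9, 9, 177]
[1, 4, 2, 9, 9]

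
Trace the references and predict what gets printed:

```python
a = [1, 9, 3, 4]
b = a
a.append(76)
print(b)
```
[1, 9, 3, 4, 76]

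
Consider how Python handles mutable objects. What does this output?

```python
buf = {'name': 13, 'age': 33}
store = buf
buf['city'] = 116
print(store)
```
{'name': 13, 'age': 33, 'city': 116}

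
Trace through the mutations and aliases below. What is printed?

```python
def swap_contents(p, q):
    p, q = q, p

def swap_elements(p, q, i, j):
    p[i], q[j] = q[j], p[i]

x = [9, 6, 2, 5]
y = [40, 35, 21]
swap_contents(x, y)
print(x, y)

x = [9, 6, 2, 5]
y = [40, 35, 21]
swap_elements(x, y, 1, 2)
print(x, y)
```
[9, 6, 2, 5] [40, 35, 21]
[9, 21, 2, 5] [40, 35, 6]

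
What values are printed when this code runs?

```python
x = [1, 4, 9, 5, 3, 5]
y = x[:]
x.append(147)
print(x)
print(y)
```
[1, 4, 9, 5, 3, 5, 147]
[1, 4, 9, 5, 3, 5]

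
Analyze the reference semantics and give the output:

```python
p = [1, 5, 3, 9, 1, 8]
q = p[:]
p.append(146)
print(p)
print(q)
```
[1, 5, 3, 9, 1, 8, 146]
[1, 5, 3, 9, 1, 8]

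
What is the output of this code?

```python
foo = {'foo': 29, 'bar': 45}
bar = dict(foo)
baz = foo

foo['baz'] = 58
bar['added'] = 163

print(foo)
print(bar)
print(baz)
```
{'foo': 29, 'bar': 45, 'baz': 58}
{'foo': 29, 'bar': 45, 'added': 163}
{'foo': 29, 'bar': 45, 'baz': 58}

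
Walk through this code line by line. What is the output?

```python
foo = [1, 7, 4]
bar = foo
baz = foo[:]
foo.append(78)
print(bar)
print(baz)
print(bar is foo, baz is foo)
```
[1, 7, 4, 78]
[1, 7, 4]
True False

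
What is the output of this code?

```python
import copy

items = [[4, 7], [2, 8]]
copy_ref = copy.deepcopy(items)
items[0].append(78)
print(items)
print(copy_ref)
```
[[4, 7, 78], [2, 8]]
[[4, 7], [2, 8]]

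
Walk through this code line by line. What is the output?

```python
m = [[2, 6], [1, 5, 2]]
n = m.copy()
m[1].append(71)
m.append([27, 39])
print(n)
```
[[2, 6], [1, 5, 2, 71]]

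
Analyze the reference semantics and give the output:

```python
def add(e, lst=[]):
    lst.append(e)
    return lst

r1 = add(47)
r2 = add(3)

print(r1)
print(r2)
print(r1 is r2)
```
[47, 3]
[47, 3]
True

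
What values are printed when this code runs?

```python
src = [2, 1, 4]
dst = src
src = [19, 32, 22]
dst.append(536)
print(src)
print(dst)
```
[19, 32, 22]
[2, 1, 4, 536]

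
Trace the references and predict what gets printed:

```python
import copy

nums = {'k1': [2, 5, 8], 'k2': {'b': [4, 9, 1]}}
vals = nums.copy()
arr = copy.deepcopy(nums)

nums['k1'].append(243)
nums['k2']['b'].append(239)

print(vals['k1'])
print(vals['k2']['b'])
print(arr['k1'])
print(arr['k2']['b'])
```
[2, 5, 8, 243]
[4, 9, 1, 239]
[2, 5, 8]
[4, 9, 1]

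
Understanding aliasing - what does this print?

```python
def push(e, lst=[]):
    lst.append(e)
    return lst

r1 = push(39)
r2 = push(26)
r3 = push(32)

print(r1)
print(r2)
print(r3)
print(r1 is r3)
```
[39, 26, 32]
[39, 26, 32]
[39, 26, 32]
True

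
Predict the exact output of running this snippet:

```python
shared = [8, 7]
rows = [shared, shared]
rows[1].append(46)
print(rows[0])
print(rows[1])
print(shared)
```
[8, 7, 46]
[8, 7, 46]
[8, 7, 46]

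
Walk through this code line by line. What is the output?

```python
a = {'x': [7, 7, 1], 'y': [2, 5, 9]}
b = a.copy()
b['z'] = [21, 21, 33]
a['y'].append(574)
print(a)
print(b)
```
{'x': [7, 7, 1], 'y': [2, 5, 9, 574]}
{'x': [7, 7, 1], 'y': [2, 5, 9, 574], 'z': [21, 21, 33]}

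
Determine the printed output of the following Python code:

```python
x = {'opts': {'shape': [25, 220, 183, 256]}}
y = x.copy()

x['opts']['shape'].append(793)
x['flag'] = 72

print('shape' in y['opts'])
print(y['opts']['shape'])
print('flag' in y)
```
True
[25, 220, 183, 256, 793]
False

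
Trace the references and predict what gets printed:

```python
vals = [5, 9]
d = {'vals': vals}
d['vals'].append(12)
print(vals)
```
[5, 9, 12]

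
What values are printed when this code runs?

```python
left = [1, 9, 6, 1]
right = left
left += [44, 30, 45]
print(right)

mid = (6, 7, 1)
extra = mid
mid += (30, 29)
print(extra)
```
[1, 9, 6, 1, 44, 30, 45]
(6, 7, 1)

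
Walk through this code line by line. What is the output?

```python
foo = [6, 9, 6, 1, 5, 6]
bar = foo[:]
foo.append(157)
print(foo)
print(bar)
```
[6, 9, 6, 1, 5, 6, 157]
[6, 9, 6, 1, 5, 6]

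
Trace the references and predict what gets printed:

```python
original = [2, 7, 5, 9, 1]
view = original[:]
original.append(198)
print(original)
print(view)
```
[2, 7, 5, 9, 1, 198]
[2, 7, 5, 9, 1]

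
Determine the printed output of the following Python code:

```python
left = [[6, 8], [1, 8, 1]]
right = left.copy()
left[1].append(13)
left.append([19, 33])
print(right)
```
[[6, 8], [1, 8, 1, 13]]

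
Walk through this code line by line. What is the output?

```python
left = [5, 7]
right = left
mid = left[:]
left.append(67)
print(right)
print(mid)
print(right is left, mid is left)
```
[5, 7, 67]
[5, 7]
True False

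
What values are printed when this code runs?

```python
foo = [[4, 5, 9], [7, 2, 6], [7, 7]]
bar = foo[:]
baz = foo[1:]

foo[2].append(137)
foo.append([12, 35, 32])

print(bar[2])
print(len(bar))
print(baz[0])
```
[7, 7, 137]
3
[7, 2, 6]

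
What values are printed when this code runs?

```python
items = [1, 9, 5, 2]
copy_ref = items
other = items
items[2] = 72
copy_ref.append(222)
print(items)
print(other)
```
[1, 9, 72, 2, 222]
[1, 9, 72, 2, 222]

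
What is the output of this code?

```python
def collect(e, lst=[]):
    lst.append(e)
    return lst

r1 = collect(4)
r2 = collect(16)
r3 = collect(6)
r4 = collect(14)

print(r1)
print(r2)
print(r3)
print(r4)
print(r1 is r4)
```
[4, 16, 6, 14]
[4, 16, 6, 14]
[4, 16, 6, 14]
[4, 16, 6, 14]
True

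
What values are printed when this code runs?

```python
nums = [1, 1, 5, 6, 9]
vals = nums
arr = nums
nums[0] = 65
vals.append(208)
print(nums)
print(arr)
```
[65, 1, 5, 6, 9, 208]
[65, 1, 5, 6, 9, 208]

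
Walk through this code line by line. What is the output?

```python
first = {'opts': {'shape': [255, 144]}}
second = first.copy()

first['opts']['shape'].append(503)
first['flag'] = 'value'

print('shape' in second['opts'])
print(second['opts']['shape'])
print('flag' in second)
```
True
[255, 144, 503]
False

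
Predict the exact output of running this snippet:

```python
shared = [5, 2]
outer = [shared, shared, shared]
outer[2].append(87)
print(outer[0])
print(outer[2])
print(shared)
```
[5, 2, 87]
[5, 2, 87]
[5, 2, 87]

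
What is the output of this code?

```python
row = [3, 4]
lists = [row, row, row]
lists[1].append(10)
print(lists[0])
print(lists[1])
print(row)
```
[3, 4, 10]
[3, 4, 10]
[3, 4, 10]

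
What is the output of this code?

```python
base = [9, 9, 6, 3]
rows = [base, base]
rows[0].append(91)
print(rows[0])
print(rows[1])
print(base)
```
[9, 9, 6, 3, 91]
[9, 9, 6, 3, 91]
[9, 9, 6, 3, 91]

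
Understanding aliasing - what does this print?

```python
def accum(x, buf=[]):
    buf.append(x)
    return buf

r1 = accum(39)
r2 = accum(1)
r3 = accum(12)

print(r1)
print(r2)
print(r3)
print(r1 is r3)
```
[39, 1, 12]
[39, 1, 12]
[39, 1, 12]
True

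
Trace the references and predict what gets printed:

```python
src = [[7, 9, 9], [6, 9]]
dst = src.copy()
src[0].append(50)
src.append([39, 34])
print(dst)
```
[[7, 9, 9, 50], [6, 9]]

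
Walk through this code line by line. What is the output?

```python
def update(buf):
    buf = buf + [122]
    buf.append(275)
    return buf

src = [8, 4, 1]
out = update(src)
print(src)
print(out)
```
[8, 4, 1]
[8, 4, 1, 122, 275]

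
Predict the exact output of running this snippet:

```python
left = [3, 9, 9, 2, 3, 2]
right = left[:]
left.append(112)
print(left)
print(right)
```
[3, 9, 9, 2, 3, 2, 112]
[3, 9, 9, 2, 3, 2]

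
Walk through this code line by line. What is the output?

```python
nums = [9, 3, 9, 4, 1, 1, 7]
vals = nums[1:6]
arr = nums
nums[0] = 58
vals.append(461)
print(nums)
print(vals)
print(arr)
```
[58, 3, 9, 4, 1, 1, 7]
[3, 9, 4, 1, 1, 461]
[58, 3, 9, 4, 1, 1, 7]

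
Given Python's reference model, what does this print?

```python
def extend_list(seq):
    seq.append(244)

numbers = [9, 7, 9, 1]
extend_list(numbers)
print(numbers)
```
[9, 7, 9, 1, 244]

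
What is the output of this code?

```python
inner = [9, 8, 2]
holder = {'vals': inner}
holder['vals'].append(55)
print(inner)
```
[9, 8, 2, 55]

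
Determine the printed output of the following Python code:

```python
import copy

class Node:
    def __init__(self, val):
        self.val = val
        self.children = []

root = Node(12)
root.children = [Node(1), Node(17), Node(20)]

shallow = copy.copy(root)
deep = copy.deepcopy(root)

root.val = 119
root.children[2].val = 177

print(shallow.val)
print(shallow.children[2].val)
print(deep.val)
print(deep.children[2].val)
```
12
177
12
20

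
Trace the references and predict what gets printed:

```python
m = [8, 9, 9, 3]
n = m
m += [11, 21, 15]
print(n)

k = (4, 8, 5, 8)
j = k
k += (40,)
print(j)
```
[8, 9, 9, 3, 11, 21, 15]
(4, 8, 5, 8)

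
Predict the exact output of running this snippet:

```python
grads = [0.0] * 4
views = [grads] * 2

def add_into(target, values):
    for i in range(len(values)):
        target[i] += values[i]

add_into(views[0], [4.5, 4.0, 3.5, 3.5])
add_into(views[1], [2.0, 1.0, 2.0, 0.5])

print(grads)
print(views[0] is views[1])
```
[6.5, 5.0, 5.5, 4.0]
True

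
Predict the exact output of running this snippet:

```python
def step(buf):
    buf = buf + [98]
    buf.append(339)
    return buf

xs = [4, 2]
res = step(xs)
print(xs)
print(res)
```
[4, 2]
[4, 2, 98, 339]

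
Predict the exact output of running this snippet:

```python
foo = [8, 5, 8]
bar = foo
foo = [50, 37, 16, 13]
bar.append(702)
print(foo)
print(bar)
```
[50, 37, 16, 13]
[8, 5, 8, 702]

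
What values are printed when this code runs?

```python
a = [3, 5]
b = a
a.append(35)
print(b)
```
[3, 5, 35]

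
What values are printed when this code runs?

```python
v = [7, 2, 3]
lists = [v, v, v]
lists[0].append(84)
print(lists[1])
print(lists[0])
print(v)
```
[7, 2, 3, 84]
[7, 2, 3, 84]
[7, 2, 3, 84]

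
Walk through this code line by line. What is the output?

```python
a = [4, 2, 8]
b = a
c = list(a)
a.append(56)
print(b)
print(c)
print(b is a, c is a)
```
[4, 2, 8, 56]
[4, 2, 8]
True False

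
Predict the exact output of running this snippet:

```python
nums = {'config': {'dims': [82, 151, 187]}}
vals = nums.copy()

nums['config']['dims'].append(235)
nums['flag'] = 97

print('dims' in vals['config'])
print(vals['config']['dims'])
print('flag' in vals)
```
True
[82, 151, 187, 235]
False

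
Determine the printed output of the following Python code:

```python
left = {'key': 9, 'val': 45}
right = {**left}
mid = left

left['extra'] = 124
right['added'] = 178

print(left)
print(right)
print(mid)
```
{'key': 9, 'val': 45, 'extra': 124}
{'key': 9, 'val': 45, 'added': 178}
{'key': 9, 'val': 45, 'extra': 124}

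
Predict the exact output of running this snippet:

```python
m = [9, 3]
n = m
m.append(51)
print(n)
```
[9, 3, 51]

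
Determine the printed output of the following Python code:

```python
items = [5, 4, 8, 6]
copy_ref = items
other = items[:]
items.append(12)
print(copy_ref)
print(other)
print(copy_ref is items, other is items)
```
[5, 4, 8, 6, 12]
[5, 4, 8, 6]
True False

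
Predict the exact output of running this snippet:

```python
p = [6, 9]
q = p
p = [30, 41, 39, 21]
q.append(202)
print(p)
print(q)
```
[30, 41, 39, 21]
[6, 9, 202]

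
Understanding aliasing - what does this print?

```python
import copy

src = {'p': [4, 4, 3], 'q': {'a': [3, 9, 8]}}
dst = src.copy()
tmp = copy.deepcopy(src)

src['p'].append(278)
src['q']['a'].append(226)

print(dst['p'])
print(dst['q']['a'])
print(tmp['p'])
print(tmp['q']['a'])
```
[4, 4, 3, 278]
[3, 9, 8, 226]
[4, 4, 3]
[3, 9, 8]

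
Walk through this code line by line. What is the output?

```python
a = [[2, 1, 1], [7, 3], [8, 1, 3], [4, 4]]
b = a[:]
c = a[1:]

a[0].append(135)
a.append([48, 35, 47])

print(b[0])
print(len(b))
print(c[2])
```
[2, 1, 1, 135]
4
[4, 4]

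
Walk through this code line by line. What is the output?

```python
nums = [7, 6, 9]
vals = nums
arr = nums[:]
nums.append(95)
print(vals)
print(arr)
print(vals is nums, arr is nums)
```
[7, 6, 9, 95]
[7, 6, 9]
True False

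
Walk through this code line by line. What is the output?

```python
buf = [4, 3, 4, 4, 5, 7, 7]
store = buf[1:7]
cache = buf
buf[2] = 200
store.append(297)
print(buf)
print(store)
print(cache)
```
[4, 3, 200, 4, 5, 7, 7]
[3, 4, 4, 5, 7, 7, 297]
[4, 3, 200, 4, 5, 7, 7]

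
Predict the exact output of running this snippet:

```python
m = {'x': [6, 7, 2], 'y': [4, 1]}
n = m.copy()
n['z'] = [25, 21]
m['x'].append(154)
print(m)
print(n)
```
{'x': [6, 7, 2, 154], 'y': [4, 1]}
{'x': [6, 7, 2, 154], 'y': [4, 1], 'z': [25, 21]}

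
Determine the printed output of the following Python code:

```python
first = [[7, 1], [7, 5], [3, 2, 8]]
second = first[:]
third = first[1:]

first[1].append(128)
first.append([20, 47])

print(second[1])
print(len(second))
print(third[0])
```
[7, 5, 128]
3
[7, 5, 128]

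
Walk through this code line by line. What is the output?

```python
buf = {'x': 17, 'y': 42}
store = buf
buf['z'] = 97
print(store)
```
{'x': 17, 'y': 42, 'z': 97}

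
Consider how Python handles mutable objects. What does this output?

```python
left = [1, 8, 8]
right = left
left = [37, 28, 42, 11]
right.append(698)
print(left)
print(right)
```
[37, 28, 42, 11]
[1, 8, 8, 698]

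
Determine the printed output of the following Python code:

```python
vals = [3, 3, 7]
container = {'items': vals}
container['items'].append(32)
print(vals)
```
[3, 3, 7, 32]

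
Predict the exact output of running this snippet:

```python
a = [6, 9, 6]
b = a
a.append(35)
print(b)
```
[6, 9, 6, 35]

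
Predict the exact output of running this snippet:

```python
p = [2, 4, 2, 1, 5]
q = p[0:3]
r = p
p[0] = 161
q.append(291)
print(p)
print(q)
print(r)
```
[161, 4, 2, 1, 5]
[2, 4, 2, 291]
[161, 4, 2, 1, 5]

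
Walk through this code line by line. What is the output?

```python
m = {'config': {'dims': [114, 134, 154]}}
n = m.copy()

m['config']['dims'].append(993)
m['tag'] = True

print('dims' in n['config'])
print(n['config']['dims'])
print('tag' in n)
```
True
[114, 134, 154, 993]
False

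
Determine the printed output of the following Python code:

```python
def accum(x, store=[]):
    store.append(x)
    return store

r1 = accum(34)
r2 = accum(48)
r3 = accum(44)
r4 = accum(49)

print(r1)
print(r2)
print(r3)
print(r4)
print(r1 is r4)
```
[34, 48, 44, 49]
[34, 48, 44, 49]
[34, 48, 44, 49]
[34, 48, 44, 49]
True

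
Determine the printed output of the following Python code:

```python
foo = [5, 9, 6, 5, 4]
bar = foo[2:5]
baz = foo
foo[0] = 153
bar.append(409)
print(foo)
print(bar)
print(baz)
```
[153, 9, 6, 5, 4]
[6, 5, 4, 409]
[153, 9, 6, 5, 4]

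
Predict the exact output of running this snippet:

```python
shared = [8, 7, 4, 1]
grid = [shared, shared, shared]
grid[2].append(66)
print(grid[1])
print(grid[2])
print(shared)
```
[8, 7, 4, 1, 66]
[8, 7, 4, 1, 66]
[8, 7, 4, 1, 66]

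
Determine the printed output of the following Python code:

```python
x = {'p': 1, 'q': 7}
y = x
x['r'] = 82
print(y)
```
{'p': 1, 'q': 7, 'r': 82}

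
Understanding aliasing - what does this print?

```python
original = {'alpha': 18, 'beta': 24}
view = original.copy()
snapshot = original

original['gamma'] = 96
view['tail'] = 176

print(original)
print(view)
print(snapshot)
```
{'alpha': 18, 'beta': 24, 'gamma': 96}
{'alpha': 18, 'beta': 24, 'tail': 176}
{'alpha': 18, 'beta': 24, 'gamma': 96}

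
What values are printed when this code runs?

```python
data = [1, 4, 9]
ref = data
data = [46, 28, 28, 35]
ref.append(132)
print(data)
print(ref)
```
[46, 28, 28, 35]
[1, 4, 9, 132]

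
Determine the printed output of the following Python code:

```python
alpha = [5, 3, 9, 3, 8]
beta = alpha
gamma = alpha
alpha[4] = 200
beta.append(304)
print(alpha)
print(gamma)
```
[5, 3, 9, 3, 200, 304]
[5, 3, 9, 3, 200, 304]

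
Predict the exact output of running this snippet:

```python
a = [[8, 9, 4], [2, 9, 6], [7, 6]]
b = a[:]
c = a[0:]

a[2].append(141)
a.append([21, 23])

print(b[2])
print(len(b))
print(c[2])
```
[7, 6, 141]
3
[7, 6, 141]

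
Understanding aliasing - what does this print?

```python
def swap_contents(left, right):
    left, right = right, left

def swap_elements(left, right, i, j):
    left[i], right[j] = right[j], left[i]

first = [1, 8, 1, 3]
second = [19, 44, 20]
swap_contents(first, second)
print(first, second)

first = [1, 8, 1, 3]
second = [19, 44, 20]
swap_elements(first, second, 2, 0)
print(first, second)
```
[1, 8, 1, 3] [19, 44, 20]
[1, 8, 19, 3] [1, 44, 20]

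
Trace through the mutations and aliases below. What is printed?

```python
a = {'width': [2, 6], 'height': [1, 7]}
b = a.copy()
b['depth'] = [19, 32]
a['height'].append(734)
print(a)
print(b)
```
{'width': [2, 6], 'height': [1, 7, 734]}
{'width': [2, 6], 'height': [1, 7, 734], 'depth': [19, 32]}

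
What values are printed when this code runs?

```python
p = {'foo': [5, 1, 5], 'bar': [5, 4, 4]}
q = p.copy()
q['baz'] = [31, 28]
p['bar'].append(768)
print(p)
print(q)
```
{'foo': [5, 1, 5], 'bar': [5, 4, 4, 768]}
{'foo': [5, 1, 5], 'bar': [5, 4, 4, 768], 'baz': [31, 28]}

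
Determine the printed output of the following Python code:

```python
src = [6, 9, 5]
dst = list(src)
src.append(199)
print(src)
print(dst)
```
[6, 9, 5, 199]
[6, 9, 5]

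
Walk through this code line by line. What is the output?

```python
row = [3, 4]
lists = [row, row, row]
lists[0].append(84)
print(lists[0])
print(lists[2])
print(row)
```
[3, 4, 84]
[3, 4, 84]
[3, 4, 84]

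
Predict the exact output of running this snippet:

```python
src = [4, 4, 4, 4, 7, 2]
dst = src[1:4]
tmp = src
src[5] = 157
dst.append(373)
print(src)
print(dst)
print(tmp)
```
[4, 4, 4, 4, 7, 157]
[4, 4, 4, 373]
[4, 4, 4, 4, 7, 157]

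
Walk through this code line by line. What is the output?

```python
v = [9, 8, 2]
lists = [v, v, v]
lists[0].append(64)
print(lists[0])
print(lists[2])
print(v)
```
[9, 8, 2, 64]
[9, 8, 2, 64]
[9, 8, 2, 64]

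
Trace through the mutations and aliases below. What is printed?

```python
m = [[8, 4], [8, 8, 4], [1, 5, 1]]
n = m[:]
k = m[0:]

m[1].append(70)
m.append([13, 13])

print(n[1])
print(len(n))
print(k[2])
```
[8, 8, 4, 70]
3
[1, 5, 1]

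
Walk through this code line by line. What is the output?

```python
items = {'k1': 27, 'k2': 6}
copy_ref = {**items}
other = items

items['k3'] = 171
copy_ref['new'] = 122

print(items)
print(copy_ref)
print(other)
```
{'k1': 27, 'k2': 6, 'k3': 171}
{'k1': 27, 'k2': 6, 'new': 122}
{'k1': 27, 'k2': 6, 'k3': 171}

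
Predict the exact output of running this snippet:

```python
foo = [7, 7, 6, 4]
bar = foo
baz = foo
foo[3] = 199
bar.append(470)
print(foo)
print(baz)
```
[7, 7, 6, 199, 470]
[7, 7, 6, 199, 470]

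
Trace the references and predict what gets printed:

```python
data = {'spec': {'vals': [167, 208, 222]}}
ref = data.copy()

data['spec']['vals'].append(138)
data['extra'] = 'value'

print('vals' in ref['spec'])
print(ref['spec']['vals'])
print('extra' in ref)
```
True
[167, 208, 222, 138]
False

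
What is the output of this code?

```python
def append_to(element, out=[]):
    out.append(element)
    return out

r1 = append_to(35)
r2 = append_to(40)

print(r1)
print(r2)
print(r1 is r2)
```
[35, 40]
[35, 40]
True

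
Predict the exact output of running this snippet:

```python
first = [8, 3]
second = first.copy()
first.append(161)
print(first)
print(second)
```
[8, 3, 161]
[8, 3]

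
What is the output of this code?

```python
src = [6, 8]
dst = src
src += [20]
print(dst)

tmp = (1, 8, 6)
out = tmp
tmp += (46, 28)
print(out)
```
[6, 8, 20]
(1, 8, 6)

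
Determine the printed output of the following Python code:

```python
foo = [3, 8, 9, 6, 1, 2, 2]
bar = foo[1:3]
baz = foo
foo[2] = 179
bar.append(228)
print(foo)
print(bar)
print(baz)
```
[3, 8, 179, 6, 1, 2, 2]
[8, 9, 228]
[3, 8, 179, 6, 1, 2, 2]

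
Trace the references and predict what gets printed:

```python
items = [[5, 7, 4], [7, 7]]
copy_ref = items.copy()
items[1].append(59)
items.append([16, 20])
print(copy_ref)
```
[[5, 7, 4], [7, 7, 59]]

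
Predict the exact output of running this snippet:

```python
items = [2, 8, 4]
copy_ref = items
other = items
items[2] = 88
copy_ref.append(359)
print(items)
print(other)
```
[2, 8, 88, 359]
[2, 8, 88, 359]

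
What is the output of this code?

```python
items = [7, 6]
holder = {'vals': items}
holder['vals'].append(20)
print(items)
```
[7, 6, 20]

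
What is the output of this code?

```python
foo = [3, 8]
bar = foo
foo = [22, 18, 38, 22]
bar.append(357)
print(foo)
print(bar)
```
[22, 18, 38, 22]
[3, 8, 357]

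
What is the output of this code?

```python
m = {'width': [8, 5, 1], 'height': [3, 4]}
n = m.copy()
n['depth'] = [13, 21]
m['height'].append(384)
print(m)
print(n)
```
{'width': [8, 5, 1], 'height': [3, 4, 384]}
{'width': [8, 5, 1], 'height': [3, 4, 384], 'depth': [13, 21]}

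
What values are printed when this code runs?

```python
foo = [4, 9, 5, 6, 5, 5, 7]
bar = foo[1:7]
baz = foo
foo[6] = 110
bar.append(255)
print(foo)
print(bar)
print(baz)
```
[4, 9, 5, 6, 5, 5, 110]
[9, 5, 6, 5, 5, 7, 255]
[4, 9, 5, 6, 5, 5, 110]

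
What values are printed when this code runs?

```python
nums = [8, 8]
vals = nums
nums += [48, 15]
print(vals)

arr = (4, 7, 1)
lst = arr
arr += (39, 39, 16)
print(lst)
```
[8, 8, 48, 15]
(4, 7, 1)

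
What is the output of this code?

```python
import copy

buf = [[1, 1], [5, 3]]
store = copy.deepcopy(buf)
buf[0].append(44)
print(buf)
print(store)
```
[[1, 1, 44], [5, 3]]
[[1, 1], [5, 3]]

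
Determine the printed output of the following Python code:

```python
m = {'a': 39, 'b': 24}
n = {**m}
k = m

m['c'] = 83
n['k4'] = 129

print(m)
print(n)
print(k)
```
{'a': 39, 'b': 24, 'c': 83}
{'a': 39, 'b': 24, 'k4': 129}
{'a': 39, 'b': 24, 'c': 83}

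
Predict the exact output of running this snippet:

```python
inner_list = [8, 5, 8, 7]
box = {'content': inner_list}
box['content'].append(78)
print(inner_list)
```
[8, 5, 8, 7, 78]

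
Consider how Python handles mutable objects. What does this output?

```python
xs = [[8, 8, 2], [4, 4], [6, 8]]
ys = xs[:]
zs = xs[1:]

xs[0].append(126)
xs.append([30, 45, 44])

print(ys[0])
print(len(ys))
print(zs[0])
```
[8, 8, 2, 126]
3
[4, 4]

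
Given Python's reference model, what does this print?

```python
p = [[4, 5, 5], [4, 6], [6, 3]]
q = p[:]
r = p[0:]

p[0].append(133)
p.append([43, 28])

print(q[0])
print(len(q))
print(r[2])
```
[4, 5, 5, 133]
3
[6, 3]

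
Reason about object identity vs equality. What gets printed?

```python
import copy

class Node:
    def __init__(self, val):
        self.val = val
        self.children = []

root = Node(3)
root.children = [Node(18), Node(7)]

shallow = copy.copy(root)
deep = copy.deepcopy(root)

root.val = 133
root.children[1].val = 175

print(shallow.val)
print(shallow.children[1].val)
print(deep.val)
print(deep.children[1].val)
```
3
175
3
7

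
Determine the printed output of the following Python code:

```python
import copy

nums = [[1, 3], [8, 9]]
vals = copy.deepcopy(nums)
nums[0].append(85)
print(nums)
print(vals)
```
[[1, 3, 85], [8, 9]]
[[1, 3], [8, 9]]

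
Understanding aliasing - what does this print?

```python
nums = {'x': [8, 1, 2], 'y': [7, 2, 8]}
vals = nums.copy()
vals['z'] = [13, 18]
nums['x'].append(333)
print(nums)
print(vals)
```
{'x': [8, 1, 2, 333], 'y': [7, 2, 8]}
{'x': [8, 1, 2, 333], 'y': [7, 2, 8], 'z': [13, 18]}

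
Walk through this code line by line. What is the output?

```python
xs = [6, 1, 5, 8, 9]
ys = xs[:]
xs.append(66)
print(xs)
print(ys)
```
[6, 1, 5, 8, 9, 66]
[6, 1, 5, 8, 9]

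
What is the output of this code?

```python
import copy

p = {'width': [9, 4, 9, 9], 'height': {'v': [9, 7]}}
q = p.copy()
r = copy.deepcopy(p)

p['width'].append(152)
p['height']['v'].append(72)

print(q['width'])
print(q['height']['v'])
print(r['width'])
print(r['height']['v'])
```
[9, 4, 9, 9, 152]
[9, 7, 72]
[9, 4, 9, 9]
[9, 7]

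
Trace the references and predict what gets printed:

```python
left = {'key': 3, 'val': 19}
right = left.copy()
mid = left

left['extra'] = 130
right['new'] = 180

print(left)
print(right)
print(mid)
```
{'key': 3, 'val': 19, 'extra': 130}
{'key': 3, 'val': 19, 'new': 180}
{'key': 3, 'val': 19, 'extra': 130}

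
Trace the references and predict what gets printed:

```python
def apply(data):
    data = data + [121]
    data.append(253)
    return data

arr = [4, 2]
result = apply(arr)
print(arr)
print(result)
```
[4, 2]
[4, 2, 121, 253]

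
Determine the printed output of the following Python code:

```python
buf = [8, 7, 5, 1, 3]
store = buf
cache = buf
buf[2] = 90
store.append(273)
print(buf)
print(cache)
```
[8, 7, 90, 1, 3, 273]
[8, 7, 90, 1, 3, 273]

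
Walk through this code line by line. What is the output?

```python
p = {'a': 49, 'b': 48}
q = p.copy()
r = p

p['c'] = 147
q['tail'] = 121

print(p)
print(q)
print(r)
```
{'a': 49, 'b': 48, 'c': 147}
{'a': 49, 'b': 48, 'tail': 121}
{'a': 49, 'b': 48, 'c': 147}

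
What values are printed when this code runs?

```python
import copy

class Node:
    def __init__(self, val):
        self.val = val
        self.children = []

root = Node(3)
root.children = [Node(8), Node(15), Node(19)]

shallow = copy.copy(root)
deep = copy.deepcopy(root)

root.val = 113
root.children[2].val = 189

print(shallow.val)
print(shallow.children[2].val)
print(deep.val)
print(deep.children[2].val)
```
3
189
3
19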